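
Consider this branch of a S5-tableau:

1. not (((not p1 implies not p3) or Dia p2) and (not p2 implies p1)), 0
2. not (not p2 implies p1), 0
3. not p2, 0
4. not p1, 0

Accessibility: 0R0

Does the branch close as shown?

There is no literal clash: for every atom and world, at most one sign appears.

Not closed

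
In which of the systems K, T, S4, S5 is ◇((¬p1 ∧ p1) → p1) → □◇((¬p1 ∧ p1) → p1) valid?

K-tableau for the negation ¬(◇((¬p1 ∧ p1) → p1) → □◇((¬p1 ∧ p1) → p1)):
1. ¬(◇((¬p1 ∧ p1) → p1) → □◇((¬p1 ∧ p1) → p1)), w0
2. ◇((¬p1 ∧ p1) → p1), w0
3. ¬□◇((¬p1 ∧ p1) → p1), w0
4. (¬p1 ∧ p1) → p1, w1
5. p1, w1
6. ¬◇((¬p1 ∧ p1) → p1), w2
Accessibility: w0Rw1, w0Rw2
Complete open branch: countermodel on a K-frame, so not valid in K.
T-tableau for the negation ¬(◇((¬p1 ∧ p1) → p1) → □◇((¬p1 ∧ p1) → p1)):
1. ¬(◇((¬p1 ∧ p1) → p1) → □◇((¬p1 ∧ p1) → p1)), w0
2. ◇((¬p1 ∧ p1) → p1), w0
3. ¬□◇((¬p1 ∧ p1) → p1), w0
4. (¬p1 ∧ p1) → p1, w1
5. ¬(¬p1 ∧ p1), w1
6. ¬p1, w1
7. ¬◇((¬p1 ∧ p1) → p1), w2
8. ¬((¬p1 ∧ p1) → p1), w2
9. ¬p1 ∧ p1, w2
10. ¬p1, w2
11. p1, w2
Accessibility: w0Rw0, w0Rw1, w0Rw2, w1Rw1, w2Rw2
Branch closes: p1 and ¬p1 both at w2.
Every branch closes (one shown): valid in T, hence also in S4, S5 (every theorem of T is a theorem of S4 and S5).

T, S4, S5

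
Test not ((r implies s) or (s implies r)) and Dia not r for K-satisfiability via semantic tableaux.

No, unsatisfiable

1. not ((r implies s) or (s implies r)) and Dia not r, u
2. not ((r implies s) or (s implies r)), u   [and-rule on 1]
3. Dia not r, u   [and-rule on 1]
4. not (r implies s), u   [neg-or-rule on 2]
5. not (s implies r), u   [neg-or-rule on 2]
6. r, u   [neg-implies-rule on 4]
7. not s, u   [neg-implies-rule on 4]
8. s, u   [neg-implies-rule on 5]
9. not r, u   [neg-implies-rule on 5]
Branch closes: s and not s both at u.
Every branch closes; the branch above is one of them.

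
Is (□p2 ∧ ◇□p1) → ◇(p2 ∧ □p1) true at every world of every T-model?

Tableau for the negation ¬((□p2 ∧ ◇□p1) → ◇(p2 ∧ □p1)):
1. ¬((□p2 ∧ ◇□p1) → ◇(p2 ∧ □p1)), w0
2. □p2 ∧ ◇□p1, w0   [¬→-rule on 1]
3. ¬◇(p2 ∧ □p1), w0   [¬→-rule on 1]
4. □p2, w0   [∧-rule on 2]
5. ◇□p1, w0   [∧-rule on 2]
6. ¬(p2 ∧ □p1), w0   [¬◇-rule on 3 via w0Rw0]
7. p2, w0   [□-rule on 4 via w0Rw0]
8. ¬□p1, w0   [¬∧-rule on 6 (branches; this branch)]
9. □p1, w1   [◇-rule on 5: fresh world w1, w0Rw1]
10. ¬(p2 ∧ □p1), w1   [¬◇-rule on 3 via w0Rw1]
11. p2, w1   [□-rule on 4 via w0Rw1]
12. p1, w1   [□-rule on 9 via w1Rw1]
13. ¬□p1, w1   [¬∧-rule on 10 (branches; this branch)]
14. ¬p1, w2   [¬□-rule on 8: fresh world w2, w0Rw2]
15. ¬(p2 ∧ □p1), w2   [¬◇-rule on 3 via w0Rw2]
16. p2, w2   [□-rule on 4 via w0Rw2]
17. ¬□p1, w2   [¬∧-rule on 15 (branches; this branch)]
18. ¬p1, w3   [¬□-rule on 13: fresh world w3, w1Rw3]
19. p1, w3   [□-rule on 9 via w1Rw3]
Accessibility: w0Rw0, w0Rw1, w0Rw2, w1Rw1, w1Rw3, w2Rw2, w3Rw3
Branch closes: p1 and ¬p1 both at w3.
Every branch of the negation's tableau closes; the branch above is one of them.

Valid in T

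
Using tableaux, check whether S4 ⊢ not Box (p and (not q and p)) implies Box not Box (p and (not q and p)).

No, not valid

Tableau for the negation not (not Box (p and (not q and p)) implies Box not Box (p and (not q and p))):
1. not (not Box (p and (not q and p)) implies Box not Box (p and (not q and p))), u
2. not Box (p and (not q and p)), u   [neg-implies-rule on 1]
3. not Box not Box (p and (not q and p)), u   [neg-implies-rule on 1]
4. not (p and (not q and p)), v   [neg-Box-rule on 2: fresh world v, uRv]
5. not (not q and p), v   [neg-and-rule on 4 (branches; this branch)]
6. not p, v   [neg-and-rule on 5 (branches; this branch)]
7. Box (p and (not q and p)), w   [neg-Box-rule on 3: fresh world w, uRw]
8. p and (not q and p), w   [Box-rule on 7 via wRw]
9. p, w   [and-rule on 8]
10. not q and p, w   [and-rule on 8]
11. not q, w   [and-rule on 10]
Accessibility: uRu, uRv, uRw, vRv, wRw
The negation has an open branch (countermodel exists).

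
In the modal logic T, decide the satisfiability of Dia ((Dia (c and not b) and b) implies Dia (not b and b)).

1. Dia ((Dia (c and not b) and b) implies Dia (not b and b)), 0
2. (Dia (c and not b) and b) implies Dia (not b and b), 1
3. not (Dia (c and not b) and b), 1
4. not b, 1
Accessibility: 0R0, 0R1, 1R1

Yes, satisfiable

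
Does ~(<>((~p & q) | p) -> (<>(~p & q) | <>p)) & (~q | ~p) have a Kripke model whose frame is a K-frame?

No, unsatisfiable

1. ~(<>((~p & q) | p) -> (<>(~p & q) | <>p)) & (~q | ~p), w0
2. ~(<>((~p & q) | p) -> (<>(~p & q) | <>p)), w0   [&-rule on 1]
3. ~q | ~p, w0   [&-rule on 1]
4. <>((~p & q) | p), w0   [~->-rule on 2]
5. ~(<>(~p & q) | <>p), w0   [~->-rule on 2]
6. ~<>(~p & q), w0   [~|-rule on 5]
7. ~<>p, w0   [~|-rule on 5]
8. ~p, w0   [|-rule on 3 (branches; this branch)]
9. (~p & q) | p, w1   [<>-rule on 4: fresh world w1, w0Rw1]
10. ~(~p & q), w1   [~<>-rule on 6 via w0Rw1]
11. ~p, w1   [~<>-rule on 7 via w0Rw1]
12. ~p & q, w1   [|-rule on 9 (branches; this branch)]
13. q, w1   [&-rule on 12]
14. ~q, w1   [~&-rule on 10 (branches; this branch)]
Accessibility: w0Rw1
Branch closes: q and ~q both at w1.
(One branch shown.) All branches close.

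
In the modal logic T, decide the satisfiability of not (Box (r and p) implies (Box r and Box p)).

Unsatisfiable (every branch closes)

1. not (Box (r and p) implies (Box r and Box p)), u
2. Box (r and p), u
3. not (Box r and Box p), u
4. r and p, u
5. r, u
6. p, u
7. not Box p, u
8. not p, v
9. r and p, v
10. r, v
11. p, v
Accessibility: uRu, uRv, vRv
Branch closes: p and not p both at v.
Every branch closes; the branch above is one of them.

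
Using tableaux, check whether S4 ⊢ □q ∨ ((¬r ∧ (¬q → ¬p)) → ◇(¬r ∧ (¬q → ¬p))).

Tableau for the negation ¬(□q ∨ ((¬r ∧ (¬q → ¬p)) → ◇(¬r ∧ (¬q → ¬p)))):
1. ¬(□q ∨ ((¬r ∧ (¬q → ¬p)) → ◇(¬r ∧ (¬q → ¬p)))), u
2. ¬□q, u
3. ¬((¬r ∧ (¬q → ¬p)) → ◇(¬r ∧ (¬q → ¬p))), u
4. ¬r ∧ (¬q → ¬p), u
5. ¬◇(¬r ∧ (¬q → ¬p)), u
6. ¬r, u
7. ¬q → ¬p, u
8. ¬(¬r ∧ (¬q → ¬p)), u
9. ¬p, u
10. ¬(¬q → ¬p), u
11. ¬q, u
12. p, u
Accessibility: uRu
Branch closes: p and ¬p both at u.
Every branch of the negation's tableau closes; the branch above is one of them.

Yes, valid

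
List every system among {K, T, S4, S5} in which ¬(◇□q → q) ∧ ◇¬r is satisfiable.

S4-tableau for the formula:
1. ¬(◇□q → q) ∧ ◇¬r, w0
2. ¬(◇□q → q), w0
3. ◇¬r, w0
4. ◇□q, w0
5. ¬q, w0
6. ¬r, w1
7. □q, w2
8. q, w2
Accessibility: w0Rw0, w0Rw1, w0Rw2, w1Rw1, w2Rw2
Complete open branch: satisfiable in S4, hence also in K, T (this S4-model is also a K-model and a T-model).
S5-tableau for the formula:
1. ¬(◇□q → q) ∧ ◇¬r, w0
2. ¬(◇□q → q), w0
3. ◇¬r, w0
4. ◇□q, w0
5. ¬q, w0
6. ¬r, w1
7. □q, w2
8. q, w0
Accessibility: w0Rw0, w0Rw1, w0Rw2, w1Rw0, w1Rw1, w1Rw2, w2Rw0, w2Rw1, w2Rw2
Branch closes: q and ¬q both at w0.
Every branch closes (one shown): unsatisfiable in S5.

K, T, S4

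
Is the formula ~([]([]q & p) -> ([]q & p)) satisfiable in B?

Unsatisfiable (every branch closes)

1. ~([]([]q & p) -> ([]q & p)), w0
2. []([]q & p), w0
3. ~([]q & p), w0
4. []q & p, w0
5. []q, w0
6. p, w0
7. q, w0
8. ~[]q, w0
9. ~q, w1
10. []q & p, w1
11. []q, w1
12. p, w1
13. q, w1
Accessibility: w0Rw0, w0Rw1, w1Rw0, w1Rw1
Branch closes: q and ~q both at w1.
(One branch shown.) All branches close.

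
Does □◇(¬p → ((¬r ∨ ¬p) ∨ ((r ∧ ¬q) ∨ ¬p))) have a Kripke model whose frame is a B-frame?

1. □◇(¬p → ((¬r ∨ ¬p) ∨ ((r ∧ ¬q) ∨ ¬p))), 0
2. ◇(¬p → ((¬r ∨ ¬p) ∨ ((r ∧ ¬q) ∨ ¬p))), 0
3. ¬p → ((¬r ∨ ¬p) ∨ ((r ∧ ¬q) ∨ ¬p)), 1
4. ◇(¬p → ((¬r ∨ ¬p) ∨ ((r ∧ ¬q) ∨ ¬p))), 1
5. (¬r ∨ ¬p) ∨ ((r ∧ ¬q) ∨ ¬p), 1
6. (r ∧ ¬q) ∨ ¬p, 1
7. ¬p, 1
8. ¬p → ((¬r ∨ ¬p) ∨ ((r ∧ ¬q) ∨ ¬p)), 2
9. (¬r ∨ ¬p) ∨ ((r ∧ ¬q) ∨ ¬p), 2
10. (r ∧ ¬q) ∨ ¬p, 2
11. ¬p, 2
Accessibility: 0R0, 0R1, 1R0, 1R1, 1R2, 2R1, 2R2

Yes, satisfiable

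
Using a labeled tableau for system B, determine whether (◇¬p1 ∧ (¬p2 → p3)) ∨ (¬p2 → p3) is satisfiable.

Satisfiable

1. (◇¬p1 ∧ (¬p2 → p3)) ∨ (¬p2 → p3), u
2. ¬p2 → p3, u   [∨-rule on 1 (branches; this branch)]
3. p3, u   [→-rule on 2 (branches; this branch)]
Accessibility: uRu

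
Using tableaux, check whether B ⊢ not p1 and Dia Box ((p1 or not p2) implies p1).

Tableau for the negation not (not p1 and Dia Box ((p1 or not p2) implies p1)):
1. not (not p1 and Dia Box ((p1 or not p2) implies p1)), 0
2. not Dia Box ((p1 or not p2) implies p1), 0
3. not Box ((p1 or not p2) implies p1), 0
4. not ((p1 or not p2) implies p1), 1
5. p1 or not p2, 1
6. not p1, 1
7. not Box ((p1 or not p2) implies p1), 1
8. not p2, 1
9. not ((p1 or not p2) implies p1), 2
10. p1 or not p2, 2
11. not p1, 2
12. not p2, 2
Accessibility: 0R0, 0R1, 1R0, 1R1, 1R2, 2R1, 2R2
The negation has an open branch (countermodel exists).

Invalid (countermodel exists)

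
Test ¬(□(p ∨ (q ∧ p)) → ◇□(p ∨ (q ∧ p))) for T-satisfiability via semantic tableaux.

Unsatisfiable

1. ¬(□(p ∨ (q ∧ p)) → ◇□(p ∨ (q ∧ p))), 0
2. □(p ∨ (q ∧ p)), 0
3. ¬◇□(p ∨ (q ∧ p)), 0
4. p ∨ (q ∧ p), 0
5. ¬□(p ∨ (q ∧ p)), 0
6. q ∧ p, 0
7. q, 0
8. p, 0
9. ¬(p ∨ (q ∧ p)), 1
10. ¬p, 1
11. ¬(q ∧ p), 1
12. p ∨ (q ∧ p), 1
13. ¬□(p ∨ (q ∧ p)), 1
14. q ∧ p, 1
15. q, 1
16. p, 1
Accessibility: 0R0, 0R1, 1R1
Branch closes: p and ¬p both at 1.
(One branch shown.) All branches close.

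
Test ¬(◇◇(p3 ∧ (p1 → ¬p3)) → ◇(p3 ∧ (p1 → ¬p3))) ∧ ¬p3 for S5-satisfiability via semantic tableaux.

1. ¬(◇◇(p3 ∧ (p1 → ¬p3)) → ◇(p3 ∧ (p1 → ¬p3))) ∧ ¬p3, 0
2. ¬(◇◇(p3 ∧ (p1 → ¬p3)) → ◇(p3 ∧ (p1 → ¬p3))), 0
3. ¬p3, 0
4. ◇◇(p3 ∧ (p1 → ¬p3)), 0
5. ¬◇(p3 ∧ (p1 → ¬p3)), 0
6. ¬(p3 ∧ (p1 → ¬p3)), 0
7. ◇(p3 ∧ (p1 → ¬p3)), 1
8. ¬(p3 ∧ (p1 → ¬p3)), 1
9. ¬(p1 → ¬p3), 1
10. p1, 1
11. p3, 1
12. p3 ∧ (p1 → ¬p3), 2
13. p3, 2
14. p1 → ¬p3, 2
15. ¬(p3 ∧ (p1 → ¬p3)), 2
16. ¬p1, 2
17. ¬(p1 → ¬p3), 2
18. p1, 2
Accessibility: 0R0, 0R1, 0R2, 1R0, 1R1, 1R2, 2R0, 2R1, 2R2
Branch closes: p1 and ¬p1 both at 2.
Every branch closes; the branch above is one of them.

No, unsatisfiable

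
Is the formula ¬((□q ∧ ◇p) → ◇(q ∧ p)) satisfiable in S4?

1. ¬((□q ∧ ◇p) → ◇(q ∧ p)), w0
2. □q ∧ ◇p, w0   [¬→-rule on 1]
3. ¬◇(q ∧ p), w0   [¬→-rule on 1]
4. □q, w0   [∧-rule on 2]
5. ◇p, w0   [∧-rule on 2]
6. ¬(q ∧ p), w0   [¬◇-rule on 3 via w0Rw0]
7. q, w0   [□-rule on 4 via w0Rw0]
8. ¬p, w0   [¬∧-rule on 6 (branches; this branch)]
9. p, w1   [◇-rule on 5: fresh world w1, w0Rw1]
10. ¬(q ∧ p), w1   [¬◇-rule on 3 via w0Rw1]
11. q, w1   [□-rule on 4 via w0Rw1]
12. ¬p, w1   [¬∧-rule on 10 (branches; this branch)]
Accessibility: w0Rw0, w0Rw1, w1Rw1
Branch closes: p and ¬p both at w1.
All branches of the tableau close; one closing branch shown above.

No, unsatisfiable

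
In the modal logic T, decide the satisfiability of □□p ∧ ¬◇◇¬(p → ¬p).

1. □□p ∧ ¬◇◇¬(p → ¬p), u
2. □□p, u
3. ¬◇◇¬(p → ¬p), u
4. □p, u
5. ¬◇¬(p → ¬p), u
6. p, u
7. p → ¬p, u
8. ¬p, u
Accessibility: uRu
Branch closes: p and ¬p both at u.
(One branch shown.) All branches close.

No, unsatisfiable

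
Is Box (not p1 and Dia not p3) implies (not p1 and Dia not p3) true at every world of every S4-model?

Tableau for the negation not (Box (not p1 and Dia not p3) implies (not p1 and Dia not p3)):
1. not (Box (not p1 and Dia not p3) implies (not p1 and Dia not p3)), u
2. Box (not p1 and Dia not p3), u   [neg-implies-rule on 1]
3. not (not p1 and Dia not p3), u   [neg-implies-rule on 1]
4. not p1 and Dia not p3, u   [Box-rule on 2 via uRu]
5. not p1, u   [and-rule on 4]
6. Dia not p3, u   [and-rule on 4]
7. not Dia not p3, u   [neg-and-rule on 3 (branches; this branch)]
8. p3, u   [neg-Dia-rule on 7 via uRu]
9. not p3, v   [Dia-rule on 6: fresh world v, uRv]
10. not p1 and Dia not p3, v   [Box-rule on 2 via uRv]
11. not p1, v   [and-rule on 10]
12. Dia not p3, v   [and-rule on 10]
13. p3, v   [neg-Dia-rule on 7 via uRv]
Accessibility: uRu, uRv, vRv
Branch closes: p3 and not p3 both at v.
Every branch of the negation's tableau closes; the branch above is one of them.

Valid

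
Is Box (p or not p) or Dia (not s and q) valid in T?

Tableau for the negation not (Box (p or not p) or Dia (not s and q)):
1. not (Box (p or not p) or Dia (not s and q)), u
2. not Box (p or not p), u
3. not Dia (not s and q), u
4. not (not s and q), u
5. not q, u
6. not (p or not p), v
7. not p, v
8. p, v
Accessibility: uRu, uRv, vRv
Branch closes: p and not p both at v.
All branches of the negation close; one closing branch shown above.

Valid in T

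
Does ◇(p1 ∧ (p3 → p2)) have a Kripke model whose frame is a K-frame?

Yes, satisfiable

1. ◇(p1 ∧ (p3 → p2)), u
2. p1 ∧ (p3 → p2), v
3. p1, v
4. p3 → p2, v
5. p2, v
Accessibility: uRv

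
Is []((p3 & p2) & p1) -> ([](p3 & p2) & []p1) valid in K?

Valid

Tableau for the negation ~([]((p3 & p2) & p1) -> ([](p3 & p2) & []p1)):
1. ~([]((p3 & p2) & p1) -> ([](p3 & p2) & []p1)), w0
2. []((p3 & p2) & p1), w0   [~->-rule on 1]
3. ~([](p3 & p2) & []p1), w0   [~->-rule on 1]
4. ~[](p3 & p2), w0   [~&-rule on 3 (branches; this branch)]
5. ~(p3 & p2), w1   [~[]-rule on 4: fresh world w1, w0Rw1]
6. (p3 & p2) & p1, w1   [[]-rule on 2 via w0Rw1]
7. p3 & p2, w1   [&-rule on 6]
8. p1, w1   [&-rule on 6]
9. p3, w1   [&-rule on 7]
10. p2, w1   [&-rule on 7]
11. ~p2, w1   [~&-rule on 5 (branches; this branch)]
Accessibility: w0Rw1
Branch closes: p2 and ~p2 both at w1.
Every branch of the negation's tableau closes; the branch above is one of them.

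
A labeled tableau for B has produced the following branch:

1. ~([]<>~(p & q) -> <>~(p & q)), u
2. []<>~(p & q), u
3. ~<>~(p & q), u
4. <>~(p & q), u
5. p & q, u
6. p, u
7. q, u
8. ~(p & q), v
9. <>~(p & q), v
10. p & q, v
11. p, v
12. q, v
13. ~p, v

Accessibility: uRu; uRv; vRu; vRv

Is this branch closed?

Closed

Both p and ~p appear at v.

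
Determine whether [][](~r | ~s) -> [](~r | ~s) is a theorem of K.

Tableau for the negation ~([][](~r | ~s) -> [](~r | ~s)):
1. ~([][](~r | ~s) -> [](~r | ~s)), 0
2. [][](~r | ~s), 0
3. ~[](~r | ~s), 0
4. ~(~r | ~s), 1
5. r, 1
6. s, 1
7. [](~r | ~s), 1
Accessibility: 0R1
The negation has an open branch (countermodel exists).

Not valid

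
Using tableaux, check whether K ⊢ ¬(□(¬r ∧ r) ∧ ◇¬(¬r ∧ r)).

Valid in K

Tableau for the negation □(¬r ∧ r) ∧ ◇¬(¬r ∧ r):
1. □(¬r ∧ r) ∧ ◇¬(¬r ∧ r), w0
2. □(¬r ∧ r), w0
3. ◇¬(¬r ∧ r), w0
4. ¬(¬r ∧ r), w1
5. ¬r ∧ r, w1
6. ¬r, w1
7. r, w1
Accessibility: w0Rw1
Branch closes: r and ¬r both at w1.
All branches of the negation close; one closing branch shown above.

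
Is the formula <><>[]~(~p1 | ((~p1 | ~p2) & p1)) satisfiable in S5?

1. <><>[]~(~p1 | ((~p1 | ~p2) & p1)), w0
2. <>[]~(~p1 | ((~p1 | ~p2) & p1)), w1
3. []~(~p1 | ((~p1 | ~p2) & p1)), w2
4. ~(~p1 | ((~p1 | ~p2) & p1)), w0
5. p1, w0
6. ~((~p1 | ~p2) & p1), w0
7. ~(~p1 | ((~p1 | ~p2) & p1)), w1
8. p1, w1
9. ~((~p1 | ~p2) & p1), w1
10. ~(~p1 | ((~p1 | ~p2) & p1)), w2
11. p1, w2
12. ~((~p1 | ~p2) & p1), w2
13. ~(~p1 | ~p2), w0
14. p2, w0
15. ~(~p1 | ~p2), w1
16. p2, w1
17. ~(~p1 | ~p2), w2
18. p2, w2
Accessibility: w0Rw0, w0Rw1, w0Rw2, w1Rw0, w1Rw1, w1Rw2, w2Rw0, w2Rw1, w2Rw2

Satisfiable (open branch found)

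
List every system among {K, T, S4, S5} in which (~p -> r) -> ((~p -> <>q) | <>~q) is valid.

K-tableau for the negation ~((~p -> r) -> ((~p -> <>q) | <>~q)):
1. ~((~p -> r) -> ((~p -> <>q) | <>~q)), 0
2. ~p -> r, 0   [~->-rule on 1]
3. ~((~p -> <>q) | <>~q), 0   [~->-rule on 1]
4. ~(~p -> <>q), 0   [~|-rule on 3]
5. ~<>~q, 0   [~|-rule on 3]
6. ~p, 0   [~->-rule on 4]
7. ~<>q, 0   [~->-rule on 4]
8. r, 0   [->-rule on 2 (branches; this branch)]
Complete open branch: countermodel on a K-frame, so not valid in K.
T-tableau for the negation ~((~p -> r) -> ((~p -> <>q) | <>~q)):
1. ~((~p -> r) -> ((~p -> <>q) | <>~q)), 0
2. ~p -> r, 0   [~->-rule on 1]
3. ~((~p -> <>q) | <>~q), 0   [~->-rule on 1]
4. ~(~p -> <>q), 0   [~|-rule on 3]
5. ~<>~q, 0   [~|-rule on 3]
6. ~p, 0   [~->-rule on 4]
7. ~<>q, 0   [~->-rule on 4]
8. q, 0   [~<>-rule on 5 via 0R0]
9. ~q, 0   [~<>-rule on 7 via 0R0]
Accessibility: 0R0
Branch closes: q and ~q both at 0.
Every branch closes (one shown): valid in T, hence also in S4, S5 (every theorem of T is a theorem of S4 and S5).

T, S4, S5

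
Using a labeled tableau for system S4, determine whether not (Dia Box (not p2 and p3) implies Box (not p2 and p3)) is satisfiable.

Satisfiable (open branch found)

1. not (Dia Box (not p2 and p3) implies Box (not p2 and p3)), w0
2. Dia Box (not p2 and p3), w0
3. not Box (not p2 and p3), w0
4. Box (not p2 and p3), w1
5. not p2 and p3, w1
6. not p2, w1
7. p3, w1
8. not (not p2 and p3), w2
9. not p3, w2
Accessibility: w0Rw0, w0Rw1, w0Rw2, w1Rw1, w2Rw2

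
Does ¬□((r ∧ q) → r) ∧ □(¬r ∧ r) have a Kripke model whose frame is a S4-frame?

1. ¬□((r ∧ q) → r) ∧ □(¬r ∧ r), 0
2. ¬□((r ∧ q) → r), 0   [∧-rule on 1]
3. □(¬r ∧ r), 0   [∧-rule on 1]
4. ¬r ∧ r, 0   [□-rule on 3 via 0R0]
5. ¬r, 0   [∧-rule on 4]
6. r, 0   [∧-rule on 4]
Accessibility: 0R0
Branch closes: r and ¬r both at 0.
Every branch closes; the branch above is one of them.

Unsatisfiable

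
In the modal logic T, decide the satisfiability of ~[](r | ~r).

1. ~[](r | ~r), w0
2. ~(r | ~r), w1
3. ~r, w1
4. r, w1
Accessibility: w0Rw0, w0Rw1, w1Rw1
Branch closes: r and ~r both at w1.
Every branch closes; the branch above is one of them.

Unsatisfiable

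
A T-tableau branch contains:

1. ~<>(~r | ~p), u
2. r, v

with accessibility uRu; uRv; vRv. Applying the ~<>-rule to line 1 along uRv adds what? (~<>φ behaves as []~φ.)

~<>φ behaves as []~φ: propagate the negated body to each accessible world.

~(~r | ~p), v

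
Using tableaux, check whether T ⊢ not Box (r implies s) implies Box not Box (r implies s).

No, not valid

Tableau for the negation not (not Box (r implies s) implies Box not Box (r implies s)):
1. not (not Box (r implies s) implies Box not Box (r implies s)), 0
2. not Box (r implies s), 0
3. not Box not Box (r implies s), 0
4. not (r implies s), 1
5. r, 1
6. not s, 1
7. Box (r implies s), 2
8. r implies s, 2
9. s, 2
Accessibility: 0R0, 0R1, 0R2, 1R1, 2R2
The negation has an open branch (countermodel exists).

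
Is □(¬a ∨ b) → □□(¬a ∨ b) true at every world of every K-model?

Tableau for the negation ¬(□(¬a ∨ b) → □□(¬a ∨ b)):
1. ¬(□(¬a ∨ b) → □□(¬a ∨ b)), u
2. □(¬a ∨ b), u
3. ¬□□(¬a ∨ b), u
4. ¬□(¬a ∨ b), v
5. ¬a ∨ b, v
6. b, v
7. ¬(¬a ∨ b), w
8. a, w
9. ¬b, w
Accessibility: uRv, vRw
The negation has an open branch (countermodel exists).

Invalid (countermodel exists)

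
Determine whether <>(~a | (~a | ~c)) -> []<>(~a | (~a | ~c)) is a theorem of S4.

Invalid (countermodel exists)

Tableau for the negation ~(<>(~a | (~a | ~c)) -> []<>(~a | (~a | ~c))):
1. ~(<>(~a | (~a | ~c)) -> []<>(~a | (~a | ~c))), w0
2. <>(~a | (~a | ~c)), w0
3. ~[]<>(~a | (~a | ~c)), w0
4. ~a | (~a | ~c), w1
5. ~a | ~c, w1
6. ~c, w1
7. ~<>(~a | (~a | ~c)), w2
8. ~(~a | (~a | ~c)), w2
9. a, w2
10. ~(~a | ~c), w2
11. c, w2
Accessibility: w0Rw0, w0Rw1, w0Rw2, w1Rw1, w2Rw2
The negation has an open branch (countermodel exists).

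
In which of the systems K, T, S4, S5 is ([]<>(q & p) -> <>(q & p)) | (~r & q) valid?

T, S4, S5

T-tableau for the negation ~(([]<>(q & p) -> <>(q & p)) | (~r & q)):
1. ~(([]<>(q & p) -> <>(q & p)) | (~r & q)), u
2. ~([]<>(q & p) -> <>(q & p)), u
3. ~(~r & q), u
4. []<>(q & p), u
5. ~<>(q & p), u
6. <>(q & p), u
7. ~(q & p), u
8. ~q, u
9. ~p, u
10. q & p, v
11. q, v
12. p, v
13. <>(q & p), v
14. ~(q & p), v
15. ~p, v
Accessibility: uRu, uRv, vRv
Branch closes: p and ~p both at v.
Every branch closes (one shown): valid in T, hence also in S4, S5 (every theorem of T is a theorem of S4 and S5).
K-tableau for the negation ~(([]<>(q & p) -> <>(q & p)) | (~r & q)):
1. ~(([]<>(q & p) -> <>(q & p)) | (~r & q)), u
2. ~([]<>(q & p) -> <>(q & p)), u
3. ~(~r & q), u
4. []<>(q & p), u
5. ~<>(q & p), u
6. ~q, u
Complete open branch: countermodel on a K-frame, so not valid in K.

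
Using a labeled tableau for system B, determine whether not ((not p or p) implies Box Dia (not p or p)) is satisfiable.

1. not ((not p or p) implies Box Dia (not p or p)), u
2. not p or p, u
3. not Box Dia (not p or p), u
4. p, u
5. not Dia (not p or p), v
6. not (not p or p), u
7. not p, u
Accessibility: uRu, uRv, vRu, vRv
Branch closes: p and not p both at u.
(One branch shown.) All branches close.

No, unsatisfiable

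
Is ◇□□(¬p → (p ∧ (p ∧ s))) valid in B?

Invalid (countermodel exists)

Tableau for the negation ¬◇□□(¬p → (p ∧ (p ∧ s))):
1. ¬◇□□(¬p → (p ∧ (p ∧ s))), 0
2. ¬□□(¬p → (p ∧ (p ∧ s))), 0   [¬◇-rule on 1 via 0R0]
3. ¬□(¬p → (p ∧ (p ∧ s))), 1   [¬□-rule on 2: fresh world 1, 0R1]
4. ¬□□(¬p → (p ∧ (p ∧ s))), 1   [¬◇-rule on 1 via 0R1]
5. ¬(¬p → (p ∧ (p ∧ s))), 2   [¬□-rule on 3: fresh world 2, 1R2]
6. ¬p, 2   [¬→-rule on 5]
7. ¬(p ∧ (p ∧ s)), 2   [¬→-rule on 5]
8. ¬(p ∧ s), 2   [¬∧-rule on 7 (branches; this branch)]
9. ¬s, 2   [¬∧-rule on 8 (branches; this branch)]
10. ¬□(¬p → (p ∧ (p ∧ s))), 3   [¬□-rule on 4: fresh world 3, 1R3]
11. ¬(¬p → (p ∧ (p ∧ s))), 4   [¬□-rule on 10: fresh world 4, 3R4]
12. ¬p, 4   [¬→-rule on 11]
13. ¬(p ∧ (p ∧ s)), 4   [¬→-rule on 11]
14. ¬(p ∧ s), 4   [¬∧-rule on 13 (branches; this branch)]
15. ¬s, 4   [¬∧-rule on 14 (branches; this branch)]
Accessibility: 0R0, 0R1, 1R0, 1R1, 1R2, 1R3, 2R1, 2R2, 3R1, 3R3, 3R4, 4R3, 4R4
The negation has an open branch (countermodel exists).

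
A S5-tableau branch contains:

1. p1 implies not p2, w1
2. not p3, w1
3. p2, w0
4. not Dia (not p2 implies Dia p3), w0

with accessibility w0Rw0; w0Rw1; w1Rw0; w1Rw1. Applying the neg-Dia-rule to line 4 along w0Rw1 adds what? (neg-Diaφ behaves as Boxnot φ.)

not (not p2 implies Dia p3), w1

neg-Diaφ behaves as Boxnot φ: propagate the negated body to each accessible world.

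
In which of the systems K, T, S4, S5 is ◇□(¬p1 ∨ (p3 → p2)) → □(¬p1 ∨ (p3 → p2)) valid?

S4-tableau for the negation ¬(◇□(¬p1 ∨ (p3 → p2)) → □(¬p1 ∨ (p3 → p2))):
1. ¬(◇□(¬p1 ∨ (p3 → p2)) → □(¬p1 ∨ (p3 → p2))), w0
2. ◇□(¬p1 ∨ (p3 → p2)), w0
3. ¬□(¬p1 ∨ (p3 → p2)), w0
4. □(¬p1 ∨ (p3 → p2)), w1
5. ¬p1 ∨ (p3 → p2), w1
6. p3 → p2, w1
7. p2, w1
8. ¬(¬p1 ∨ (p3 → p2)), w2
9. p1, w2
10. ¬(p3 → p2), w2
11. p3, w2
12. ¬p2, w2
Accessibility: w0Rw0, w0Rw1, w0Rw2, w1Rw1, w2Rw2
Complete open branch: countermodel on an S4-frame, so not valid in S4, nor in K, T (the same frame is also a K-frame and a T-frame).
S5-tableau for the negation ¬(◇□(¬p1 ∨ (p3 → p2)) → □(¬p1 ∨ (p3 → p2))):
1. ¬(◇□(¬p1 ∨ (p3 → p2)) → □(¬p1 ∨ (p3 → p2))), w0
2. ◇□(¬p1 ∨ (p3 → p2)), w0
3. ¬□(¬p1 ∨ (p3 → p2)), w0
4. □(¬p1 ∨ (p3 → p2)), w1
5. ¬p1 ∨ (p3 → p2), w0
6. ¬p1 ∨ (p3 → p2), w1
7. p3 → p2, w0
8. p3 → p2, w1
9. p2, w0
10. p2, w1
11. ¬(¬p1 ∨ (p3 → p2)), w2
12. p1, w2
13. ¬(p3 → p2), w2
14. p3, w2
15. ¬p2, w2
16. ¬p1 ∨ (p3 → p2), w2
17. p3 → p2, w2
18. p2, w2
Accessibility: w0Rw0, w0Rw1, w0Rw2, w1Rw0, w1Rw1, w1Rw2, w2Rw0, w2Rw1, w2Rw2
Branch closes: p2 and ¬p2 both at w2.
Every branch closes (one shown): valid in S5.

S5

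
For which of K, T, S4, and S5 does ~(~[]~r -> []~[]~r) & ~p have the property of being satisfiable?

K, T, S4

S5-tableau for the formula:
1. ~(~[]~r -> []~[]~r) & ~p, w0
2. ~(~[]~r -> []~[]~r), w0
3. ~p, w0
4. ~[]~r, w0
5. ~[]~[]~r, w0
6. r, w1
7. []~r, w2
8. ~r, w0
9. ~r, w1
Accessibility: w0Rw0, w0Rw1, w0Rw2, w1Rw0, w1Rw1, w1Rw2, w2Rw0, w2Rw1, w2Rw2
Branch closes: r and ~r both at w1.
Every branch closes (one shown): unsatisfiable in S5.
S4-tableau for the formula:
1. ~(~[]~r -> []~[]~r) & ~p, w0
2. ~(~[]~r -> []~[]~r), w0
3. ~p, w0
4. ~[]~r, w0
5. ~[]~[]~r, w0
6. r, w1
7. []~r, w2
8. ~r, w2
Accessibility: w0Rw0, w0Rw1, w0Rw2, w1Rw1, w2Rw2
Complete open branch: satisfiable in S4, hence also in K, T (this S4-model is also a K-model and a T-model).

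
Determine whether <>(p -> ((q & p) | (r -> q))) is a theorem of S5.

Tableau for the negation ~<>(p -> ((q & p) | (r -> q))):
1. ~<>(p -> ((q & p) | (r -> q))), 0
2. ~(p -> ((q & p) | (r -> q))), 0
3. p, 0
4. ~((q & p) | (r -> q)), 0
5. ~(q & p), 0
6. ~(r -> q), 0
7. r, 0
8. ~q, 0
Accessibility: 0R0
The negation has an open branch (countermodel exists).

Not valid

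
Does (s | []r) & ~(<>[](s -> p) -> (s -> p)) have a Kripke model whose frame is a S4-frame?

1. (s | []r) & ~(<>[](s -> p) -> (s -> p)), 0
2. s | []r, 0   [&-rule on 1]
3. ~(<>[](s -> p) -> (s -> p)), 0   [&-rule on 1]
4. <>[](s -> p), 0   [~->-rule on 3]
5. ~(s -> p), 0   [~->-rule on 3]
6. s, 0   [~->-rule on 5]
7. ~p, 0   [~->-rule on 5]
8. []r, 0   [|-rule on 2 (branches; this branch)]
9. r, 0   [[]-rule on 8 via 0R0]
10. [](s -> p), 1   [<>-rule on 4: fresh world 1, 0R1]
11. r, 1   [[]-rule on 8 via 0R1]
12. s -> p, 1   [[]-rule on 10 via 1R1]
13. p, 1   [->-rule on 12 (branches; this branch)]
Accessibility: 0R0, 0R1, 1R1

Satisfiable (open branch found)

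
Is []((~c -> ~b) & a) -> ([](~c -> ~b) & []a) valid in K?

Yes, valid

Tableau for the negation ~([]((~c -> ~b) & a) -> ([](~c -> ~b) & []a)):
1. ~([]((~c -> ~b) & a) -> ([](~c -> ~b) & []a)), w0
2. []((~c -> ~b) & a), w0
3. ~([](~c -> ~b) & []a), w0
4. ~[](~c -> ~b), w0
5. ~(~c -> ~b), w1
6. ~c, w1
7. b, w1
8. (~c -> ~b) & a, w1
9. ~c -> ~b, w1
10. a, w1
11. ~b, w1
Accessibility: w0Rw1
Branch closes: b and ~b both at w1.
Every branch of the negation's tableau closes; the branch above is one of them.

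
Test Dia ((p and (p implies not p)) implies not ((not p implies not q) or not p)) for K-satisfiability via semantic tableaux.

1. Dia ((p and (p implies not p)) implies not ((not p implies not q) or not p)), 0
2. (p and (p implies not p)) implies not ((not p implies not q) or not p), 1   [Dia-rule on 1: fresh world 1, 0R1]
3. not (p and (p implies not p)), 1   [implies-rule on 2 (branches; this branch)]
4. not (p implies not p), 1   [neg-and-rule on 3 (branches; this branch)]
5. p, 1   [neg-implies-rule on 4]
Accessibility: 0R1

Yes, satisfiable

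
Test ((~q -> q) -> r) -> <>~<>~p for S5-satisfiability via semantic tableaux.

1. ((~q -> q) -> r) -> <>~<>~p, 0
2. <>~<>~p, 0   [->-rule on 1 (branches; this branch)]
3. ~<>~p, 1   [<>-rule on 2: fresh world 1, 0R1]
4. p, 0   [~<>-rule on 3 via 1R0]
5. p, 1   [~<>-rule on 3 via 1R1]
Accessibility: 0R0, 0R1, 1R0, 1R1

Yes, satisfiable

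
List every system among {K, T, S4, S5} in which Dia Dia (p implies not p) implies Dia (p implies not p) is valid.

S4-tableau for the negation not (Dia Dia (p implies not p) implies Dia (p implies not p)):
1. not (Dia Dia (p implies not p) implies Dia (p implies not p)), 0
2. Dia Dia (p implies not p), 0
3. not Dia (p implies not p), 0
4. not (p implies not p), 0
5. p, 0
6. Dia (p implies not p), 1
7. not (p implies not p), 1
8. p, 1
9. p implies not p, 2
10. not (p implies not p), 2
11. p, 2
12. not p, 2
Accessibility: 0R0, 0R1, 0R2, 1R1, 1R2, 2R2
Branch closes: p and not p both at 2.
Every branch closes (one shown): valid in S4, hence also in S5 (every theorem of S4 is a theorem of S5).
T-tableau for the negation not (Dia Dia (p implies not p) implies Dia (p implies not p)):
1. not (Dia Dia (p implies not p) implies Dia (p implies not p)), 0
2. Dia Dia (p implies not p), 0
3. not Dia (p implies not p), 0
4. not (p implies not p), 0
5. p, 0
6. Dia (p implies not p), 1
7. not (p implies not p), 1
8. p, 1
9. p implies not p, 2
10. not p, 2
Accessibility: 0R0, 0R1, 1R1, 1R2, 2R2
Complete open branch: countermodel on a T-frame, so not valid in T, nor in K (the same frame is also a K-frame).

S4, S5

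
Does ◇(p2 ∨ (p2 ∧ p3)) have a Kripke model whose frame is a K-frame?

1. ◇(p2 ∨ (p2 ∧ p3)), w0
2. p2 ∨ (p2 ∧ p3), w1
3. p2 ∧ p3, w1
4. p2, w1
5. p3, w1
Accessibility: w0Rw1

Satisfiable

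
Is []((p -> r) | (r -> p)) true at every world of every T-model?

Yes, valid

Tableau for the negation ~[]((p -> r) | (r -> p)):
1. ~[]((p -> r) | (r -> p)), u
2. ~((p -> r) | (r -> p)), v   [~[]-rule on 1: fresh world v, uRv]
3. ~(p -> r), v   [~|-rule on 2]
4. ~(r -> p), v   [~|-rule on 2]
5. p, v   [~->-rule on 3]
6. ~r, v   [~->-rule on 3]
7. r, v   [~->-rule on 4]
8. ~p, v   [~->-rule on 4]
Accessibility: uRu, uRv, vRv
Branch closes: r and ~r both at v.
Every branch of the negation's tableau closes; the branch above is one of them.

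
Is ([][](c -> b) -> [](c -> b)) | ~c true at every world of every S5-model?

Valid

Tableau for the negation ~(([][](c -> b) -> [](c -> b)) | ~c):
1. ~(([][](c -> b) -> [](c -> b)) | ~c), w0
2. ~([][](c -> b) -> [](c -> b)), w0
3. c, w0
4. [][](c -> b), w0
5. ~[](c -> b), w0
6. [](c -> b), w0
7. c -> b, w0
8. b, w0
9. ~(c -> b), w1
10. c, w1
11. ~b, w1
12. [](c -> b), w1
13. c -> b, w1
14. b, w1
Accessibility: w0Rw0, w0Rw1, w1Rw0, w1Rw1
Branch closes: b and ~b both at w1.
All branches of the negation close; one closing branch shown above.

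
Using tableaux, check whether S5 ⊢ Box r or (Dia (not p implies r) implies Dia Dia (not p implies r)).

Yes, valid

Tableau for the negation not (Box r or (Dia (not p implies r) implies Dia Dia (not p implies r))):
1. not (Box r or (Dia (not p implies r) implies Dia Dia (not p implies r))), u
2. not Box r, u   [neg-or-rule on 1]
3. not (Dia (not p implies r) implies Dia Dia (not p implies r)), u   [neg-or-rule on 1]
4. Dia (not p implies r), u   [neg-implies-rule on 3]
5. not Dia Dia (not p implies r), u   [neg-implies-rule on 3]
6. not Dia (not p implies r), u   [neg-Dia-rule on 5 via uRu]
7. not (not p implies r), u   [neg-Dia-rule on 6 via uRu]
8. not p, u   [neg-implies-rule on 7]
9. not r, u   [neg-implies-rule on 7]
10. not r, v   [neg-Box-rule on 2: fresh world v, uRv]
11. not Dia (not p implies r), v   [neg-Dia-rule on 5 via uRv]
12. not (not p implies r), v   [neg-Dia-rule on 6 via uRv]
13. not p, v   [neg-implies-rule on 12]
14. not p implies r, w   [Dia-rule on 4: fresh world w, uRw]
15. not Dia (not p implies r), w   [neg-Dia-rule on 5 via uRw]
16. not (not p implies r), w   [neg-Dia-rule on 6 via uRw]
17. not p, w   [neg-implies-rule on 16]
18. not r, w   [neg-implies-rule on 16]
19. r, w   [implies-rule on 14 (branches; this branch)]
Accessibility: uRu, uRv, uRw, vRu, vRv, vRw, wRu, wRv, wRw
Branch closes: r and not r both at w.
Every branch of the negation's tableau closes; the branch above is one of them.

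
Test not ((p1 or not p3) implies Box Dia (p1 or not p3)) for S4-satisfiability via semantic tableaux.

Yes, satisfiable

1. not ((p1 or not p3) implies Box Dia (p1 or not p3)), 0
2. p1 or not p3, 0
3. not Box Dia (p1 or not p3), 0
4. not p3, 0
5. not Dia (p1 or not p3), 1
6. not (p1 or not p3), 1
7. not p1, 1
8. p3, 1
Accessibility: 0R0, 0R1, 1R1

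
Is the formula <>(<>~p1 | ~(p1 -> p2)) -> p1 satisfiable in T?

Yes, satisfiable

1. <>(<>~p1 | ~(p1 -> p2)) -> p1, w0
2. p1, w0
Accessibility: w0Rw0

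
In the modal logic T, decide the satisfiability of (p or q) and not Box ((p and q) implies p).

1. (p or q) and not Box ((p and q) implies p), w0
2. p or q, w0
3. not Box ((p and q) implies p), w0
4. q, w0
5. not ((p and q) implies p), w1
6. p and q, w1
7. not p, w1
8. p, w1
9. q, w1
Accessibility: w0Rw0, w0Rw1, w1Rw1
Branch closes: p and not p both at w1.
(One branch shown.) All branches close.

Unsatisfiable (every branch closes)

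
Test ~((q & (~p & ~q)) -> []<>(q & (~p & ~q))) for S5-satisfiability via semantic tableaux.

1. ~((q & (~p & ~q)) -> []<>(q & (~p & ~q))), 0
2. q & (~p & ~q), 0
3. ~[]<>(q & (~p & ~q)), 0
4. q, 0
5. ~p & ~q, 0
6. ~p, 0
7. ~q, 0
Accessibility: 0R0
Branch closes: q and ~q both at 0.
(One branch shown.) All branches close.

Unsatisfiable (every branch closes)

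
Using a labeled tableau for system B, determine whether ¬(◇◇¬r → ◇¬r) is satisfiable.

1. ¬(◇◇¬r → ◇¬r), u
2. ◇◇¬r, u
3. ¬◇¬r, u
4. r, u
5. ◇¬r, v
6. r, v
7. ¬r, w
Accessibility: uRu, uRv, vRu, vRv, vRw, wRv, wRw

Satisfiable (open branch found)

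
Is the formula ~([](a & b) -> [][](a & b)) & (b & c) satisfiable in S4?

Unsatisfiable

1. ~([](a & b) -> [][](a & b)) & (b & c), 0
2. ~([](a & b) -> [][](a & b)), 0
3. b & c, 0
4. [](a & b), 0
5. ~[][](a & b), 0
6. b, 0
7. c, 0
8. a & b, 0
9. a, 0
10. ~[](a & b), 1
11. a & b, 1
12. a, 1
13. b, 1
14. ~(a & b), 2
15. a & b, 2
16. a, 2
17. b, 2
18. ~b, 2
Accessibility: 0R0, 0R1, 0R2, 1R1, 1R2, 2R2
Branch closes: b and ~b both at 2.
(One branch shown.) All branches close.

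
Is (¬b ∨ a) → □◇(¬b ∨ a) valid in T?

Tableau for the negation ¬((¬b ∨ a) → □◇(¬b ∨ a)):
1. ¬((¬b ∨ a) → □◇(¬b ∨ a)), 0
2. ¬b ∨ a, 0
3. ¬□◇(¬b ∨ a), 0
4. a, 0
5. ¬◇(¬b ∨ a), 1
6. ¬(¬b ∨ a), 1
7. b, 1
8. ¬a, 1
Accessibility: 0R0, 0R1, 1R1
The negation has an open branch (countermodel exists).

No, not valid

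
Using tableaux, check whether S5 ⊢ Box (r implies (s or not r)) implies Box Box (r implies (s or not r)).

Tableau for the negation not (Box (r implies (s or not r)) implies Box Box (r implies (s or not r))):
1. not (Box (r implies (s or not r)) implies Box Box (r implies (s or not r))), u
2. Box (r implies (s or not r)), u   [neg-implies-rule on 1]
3. not Box Box (r implies (s or not r)), u   [neg-implies-rule on 1]
4. r implies (s or not r), u   [Box-rule on 2 via uRu]
5. s or not r, u   [implies-rule on 4 (branches; this branch)]
6. not r, u   [or-rule on 5 (branches; this branch)]
7. not Box (r implies (s or not r)), v   [neg-Box-rule on 3: fresh world v, uRv]
8. r implies (s or not r), v   [Box-rule on 2 via uRv]
9. s or not r, v   [implies-rule on 8 (branches; this branch)]
10. not r, v   [or-rule on 9 (branches; this branch)]
11. not (r implies (s or not r)), w   [neg-Box-rule on 7: fresh world w, vRw]
12. r, w   [neg-implies-rule on 11]
13. not (s or not r), w   [neg-implies-rule on 11]
14. not s, w   [neg-or-rule on 13]
15. r implies (s or not r), w   [Box-rule on 2 via uRw]
16. s or not r, w   [implies-rule on 15 (branches; this branch)]
17. not r, w   [or-rule on 16 (branches; this branch)]
Accessibility: uRu, uRv, uRw, vRu, vRv, vRw, wRu, wRv, wRw
Branch closes: r and not r both at w.
Every branch of the negation's tableau closes; the branch above is one of them.

Yes, valid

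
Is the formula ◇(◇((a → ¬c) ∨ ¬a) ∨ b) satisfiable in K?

1. ◇(◇((a → ¬c) ∨ ¬a) ∨ b), u
2. ◇((a → ¬c) ∨ ¬a) ∨ b, v
3. b, v
Accessibility: uRv

Yes, satisfiable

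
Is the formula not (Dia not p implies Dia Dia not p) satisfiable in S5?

1. not (Dia not p implies Dia Dia not p), w0
2. Dia not p, w0
3. not Dia Dia not p, w0
4. not Dia not p, w0
5. p, w0
6. not p, w1
7. not Dia not p, w1
8. p, w1
Accessibility: w0Rw0, w0Rw1, w1Rw0, w1Rw1
Branch closes: p and not p both at w1.
All branches of the tableau close; one closing branch shown above.

No, unsatisfiable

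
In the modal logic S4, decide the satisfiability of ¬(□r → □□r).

No, unsatisfiable

1. ¬(□r → □□r), 0
2. □r, 0
3. ¬□□r, 0
4. r, 0
5. ¬□r, 1
6. r, 1
7. ¬r, 2
8. r, 2
Accessibility: 0R0, 0R1, 0R2, 1R1, 1R2, 2R2
Branch closes: r and ¬r both at 2.
All branches of the tableau close; one closing branch shown above.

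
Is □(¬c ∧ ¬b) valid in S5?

Tableau for the negation ¬□(¬c ∧ ¬b):
1. ¬□(¬c ∧ ¬b), 0
2. ¬(¬c ∧ ¬b), 1
3. b, 1
Accessibility: 0R0, 0R1, 1R0, 1R1
The negation has an open branch (countermodel exists).

No, not valid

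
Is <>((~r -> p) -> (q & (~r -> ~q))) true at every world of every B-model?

Tableau for the negation ~<>((~r -> p) -> (q & (~r -> ~q))):
1. ~<>((~r -> p) -> (q & (~r -> ~q))), u
2. ~((~r -> p) -> (q & (~r -> ~q))), u
3. ~r -> p, u
4. ~(q & (~r -> ~q)), u
5. p, u
6. ~(~r -> ~q), u
7. ~r, u
8. q, u
Accessibility: uRu
The negation has an open branch (countermodel exists).

Invalid (countermodel exists)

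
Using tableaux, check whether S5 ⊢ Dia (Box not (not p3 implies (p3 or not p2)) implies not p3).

Tableau for the negation not Dia (Box not (not p3 implies (p3 or not p2)) implies not p3):
1. not Dia (Box not (not p3 implies (p3 or not p2)) implies not p3), w0
2. not (Box not (not p3 implies (p3 or not p2)) implies not p3), w0
3. Box not (not p3 implies (p3 or not p2)), w0
4. p3, w0
5. not (not p3 implies (p3 or not p2)), w0
6. not p3, w0
7. not (p3 or not p2), w0
Accessibility: w0Rw0
Branch closes: p3 and not p3 both at w0.
All branches of the negation close; one closing branch shown above.

Valid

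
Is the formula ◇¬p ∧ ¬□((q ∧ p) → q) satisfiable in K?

1. ◇¬p ∧ ¬□((q ∧ p) → q), u
2. ◇¬p, u
3. ¬□((q ∧ p) → q), u
4. ¬p, v
5. ¬((q ∧ p) → q), w
6. q ∧ p, w
7. ¬q, w
8. q, w
9. p, w
Accessibility: uRv, uRw
Branch closes: q and ¬q both at w.
Every branch closes; the branch above is one of them.

No, unsatisfiable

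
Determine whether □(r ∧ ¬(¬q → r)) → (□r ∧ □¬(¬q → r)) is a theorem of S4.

Tableau for the negation ¬(□(r ∧ ¬(¬q → r)) → (□r ∧ □¬(¬q → r))):
1. ¬(□(r ∧ ¬(¬q → r)) → (□r ∧ □¬(¬q → r))), u
2. □(r ∧ ¬(¬q → r)), u
3. ¬(□r ∧ □¬(¬q → r)), u
4. r ∧ ¬(¬q → r), u
5. r, u
6. ¬(¬q → r), u
7. ¬q, u
8. ¬r, u
Accessibility: uRu
Branch closes: r and ¬r both at u.
Every branch of the negation's tableau closes; the branch above is one of them.

Yes, valid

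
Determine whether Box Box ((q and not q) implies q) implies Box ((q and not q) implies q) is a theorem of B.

Valid in B

Tableau for the negation not (Box Box ((q and not q) implies q) implies Box ((q and not q) implies q)):
1. not (Box Box ((q and not q) implies q) implies Box ((q and not q) implies q)), u
2. Box Box ((q and not q) implies q), u   [neg-implies-rule on 1]
3. not Box ((q and not q) implies q), u   [neg-implies-rule on 1]
4. Box ((q and not q) implies q), u   [Box-rule on 2 via uRu]
5. (q and not q) implies q, u   [Box-rule on 4 via uRu]
6. not (q and not q), u   [implies-rule on 5 (branches; this branch)]
7. q, u   [neg-and-rule on 6 (branches; this branch)]
8. not ((q and not q) implies q), v   [neg-Box-rule on 3: fresh world v, uRv]
9. q and not q, v   [neg-implies-rule on 8]
10. not q, v   [neg-implies-rule on 8]
11. q, v   [and-rule on 9]
Accessibility: uRu, uRv, vRu, vRv
Branch closes: q and not q both at v.
All branches of the negation close; one closing branch shown above.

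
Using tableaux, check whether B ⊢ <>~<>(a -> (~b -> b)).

Not valid

Tableau for the negation ~<>~<>(a -> (~b -> b)):
1. ~<>~<>(a -> (~b -> b)), w0
2. <>(a -> (~b -> b)), w0   [~<>-rule on 1 via w0Rw0]
3. a -> (~b -> b), w1   [<>-rule on 2: fresh world w1, w0Rw1]
4. <>(a -> (~b -> b)), w1   [~<>-rule on 1 via w0Rw1]
5. ~b -> b, w1   [->-rule on 3 (branches; this branch)]
6. b, w1   [->-rule on 5 (branches; this branch)]
7. a -> (~b -> b), w2   [<>-rule on 4: fresh world w2, w1Rw2]
8. ~b -> b, w2   [->-rule on 7 (branches; this branch)]
9. b, w2   [->-rule on 8 (branches; this branch)]
Accessibility: w0Rw0, w0Rw1, w1Rw0, w1Rw1, w1Rw2, w2Rw1, w2Rw2
The negation has an open branch (countermodel exists).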